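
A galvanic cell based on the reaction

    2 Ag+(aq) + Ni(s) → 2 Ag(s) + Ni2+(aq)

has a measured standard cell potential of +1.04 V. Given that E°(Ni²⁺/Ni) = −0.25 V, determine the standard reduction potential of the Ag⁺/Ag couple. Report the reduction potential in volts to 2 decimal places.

+0.79 V

In the reaction as written the Ag⁺/Ag couple is reduced (cathode) and Ni²⁺/Ni is oxidized (anode), so E°cell = E°(Ag⁺/Ag) − E°(Ni²⁺/Ni).
E°(Ag⁺/Ag) = E°cell + E°(anode) = +1.04 + (−0.25) = +0.79 V.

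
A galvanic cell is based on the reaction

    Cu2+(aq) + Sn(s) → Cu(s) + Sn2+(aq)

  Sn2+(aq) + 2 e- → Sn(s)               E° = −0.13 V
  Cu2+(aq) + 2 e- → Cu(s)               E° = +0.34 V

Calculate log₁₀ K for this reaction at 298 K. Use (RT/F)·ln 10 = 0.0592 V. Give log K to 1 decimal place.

The Cu²⁺/Cu couple is reduced (cathode); E°cell = +0.34 − (−0.13) = +0.47 V with n = 2.
At equilibrium E = 0, so log K = nE°cell / 0.0592 = (2)(+0.47) / 0.0592 = 15.9.

log K = 15.9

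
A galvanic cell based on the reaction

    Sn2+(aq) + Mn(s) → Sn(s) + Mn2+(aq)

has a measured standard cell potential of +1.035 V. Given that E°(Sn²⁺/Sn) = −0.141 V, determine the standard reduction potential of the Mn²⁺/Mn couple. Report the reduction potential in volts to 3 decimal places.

−1.176 V

In the reaction as written the Sn²⁺/Sn couple is reduced (cathode) and Mn²⁺/Mn is oxidized (anode), so E°cell = E°(Sn²⁺/Sn) − E°(Mn²⁺/Mn).
E°(Mn²⁺/Mn) = E°(cathode) − E°cell = −0.141 − (+1.035) = −1.176 V.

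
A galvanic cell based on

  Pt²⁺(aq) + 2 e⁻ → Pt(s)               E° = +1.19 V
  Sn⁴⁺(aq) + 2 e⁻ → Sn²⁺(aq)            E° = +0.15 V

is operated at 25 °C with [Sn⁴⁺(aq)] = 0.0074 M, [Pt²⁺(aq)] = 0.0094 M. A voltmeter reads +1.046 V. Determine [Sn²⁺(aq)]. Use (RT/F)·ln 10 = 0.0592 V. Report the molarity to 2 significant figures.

With Pt²⁺/Pt at the cathode and Sn⁴⁺/Sn²⁺ at the anode, E°cell = +1.19 − (+0.15) = +1.04 V (n = 2).
Rearranging E = E° − (0.0592/n)·log Q gives log Q = 2(+1.04 − (+1.046))/0.0592 = −0.203.
The balanced reaction is Pt²⁺(aq) + Sn²⁺(aq) → Pt(s) + Sn⁴⁺(aq), so Q = [Sn⁴⁺(aq)] / ([Pt²⁺(aq)]·[Sn²⁺(aq)]).
Solving for the unknown gives log [Sn²⁺(aq)] = 0.099, so [Sn²⁺(aq)] ≈ 1.3 M.

1.3 M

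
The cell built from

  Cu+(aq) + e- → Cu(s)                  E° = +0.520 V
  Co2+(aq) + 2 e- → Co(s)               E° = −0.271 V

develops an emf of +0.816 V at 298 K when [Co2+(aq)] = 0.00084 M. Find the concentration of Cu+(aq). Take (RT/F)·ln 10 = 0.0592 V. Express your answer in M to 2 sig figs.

With Cu⁺/Cu at the cathode and Co²⁺/Co at the anode, E°cell = +0.520 − (−0.271) = +0.791 V (n = 2).
Since E = E° − (0.0592/n)·log Q, log Q = n(E° − E)/0.0592 = −0.845.
The balanced reaction is 2 Cu+(aq) + Co(s) → 2 Cu(s) + Co2+(aq), so Q = [Co2+(aq)] / [Cu+(aq)]^2.
Substituting the known concentrations and solving, log [Cu+(aq)] = −1.115 and [Cu+(aq)] = 0.077 M.

0.077 M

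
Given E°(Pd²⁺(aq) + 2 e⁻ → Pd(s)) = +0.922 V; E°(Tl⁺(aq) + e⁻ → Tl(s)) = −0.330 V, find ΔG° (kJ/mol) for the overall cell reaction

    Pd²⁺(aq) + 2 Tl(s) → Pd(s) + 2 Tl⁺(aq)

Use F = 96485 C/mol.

−242 kJ/mol

In the reaction as written Pd²⁺(aq) is reduced, so the Pd²⁺/Pd couple is the cathode and Tl⁺/Tl is the anode.
E°cell = +0.922 − (−0.330) = +1.252 V; balancing electrons gives n = 2.
ΔG° = −nFE°cell = −(2)(96485)(+1.252) J/mol = −242 kJ/mol.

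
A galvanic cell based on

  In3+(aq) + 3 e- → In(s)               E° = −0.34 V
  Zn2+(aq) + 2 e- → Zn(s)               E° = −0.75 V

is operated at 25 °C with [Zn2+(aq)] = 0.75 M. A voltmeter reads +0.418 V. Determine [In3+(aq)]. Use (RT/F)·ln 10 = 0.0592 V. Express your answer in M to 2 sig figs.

With In³⁺/In at the cathode and Zn²⁺/Zn at the anode, E°cell = −0.34 − (−0.75) = +0.41 V (n = 6).
Rearranging E = E° − (0.0592/n)·log Q gives log Q = 6(+0.41 − (+0.418))/0.0592 = −0.811.
For 2 In3+(aq) + 3 Zn(s) → 2 In(s) + 3 Zn2+(aq), the reaction quotient is Q = [Zn2+(aq)]^3 / [In3+(aq)]^2.
Substituting the known concentrations and solving, log [In3+(aq)] = 0.218 and [In3+(aq)] = 1.7 M.

1.7 M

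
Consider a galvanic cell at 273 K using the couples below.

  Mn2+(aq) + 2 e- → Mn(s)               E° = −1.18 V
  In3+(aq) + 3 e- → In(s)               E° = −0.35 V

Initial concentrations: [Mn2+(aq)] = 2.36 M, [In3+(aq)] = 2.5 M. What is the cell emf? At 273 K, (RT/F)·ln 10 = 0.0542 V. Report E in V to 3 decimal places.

+0.827 V

Since E°(In³⁺/In) > E°(Mn²⁺/Mn), In³⁺/In serves as the cathode.
E°cell = −0.35 − (−1.18) = +0.83 V, with n = 6 electrons transferred.
Balancing gives 2 In3+(aq) + 3 Mn(s) → 2 In(s) + 3 Mn2+(aq); hence Q = [Mn2+(aq)]^3 / [In3+(aq)]^2 = 2.1 (log Q = 0.323).
Applying E = E° − (RT ln10/nF)·log Q gives +0.83 − (0.0542/6)(0.323) = +0.827 V.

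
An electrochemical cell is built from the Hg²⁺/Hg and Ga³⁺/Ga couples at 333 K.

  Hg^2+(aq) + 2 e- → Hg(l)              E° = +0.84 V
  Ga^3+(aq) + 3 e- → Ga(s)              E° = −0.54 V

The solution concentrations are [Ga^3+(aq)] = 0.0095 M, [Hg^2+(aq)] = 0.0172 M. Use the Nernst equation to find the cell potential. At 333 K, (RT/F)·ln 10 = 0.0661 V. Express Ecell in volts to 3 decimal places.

+1.366 V

Hg²⁺/Hg is reduced (cathode, E° = +0.84 V) and Ga³⁺/Ga is oxidized (anode).
E°cell = +0.84 − (−0.54) = +1.38 V, with n = 6 electrons transferred.
The balanced reaction is 3 Hg^2+(aq) + 2 Ga(s) → 3 Hg(l) + 2 Ga^3+(aq), so Q = [Ga^3+(aq)]^2 / [Hg^2+(aq)]^3 = 17.7 and log Q = 1.249.
E = E° − (0.0661/n)·log Q = +1.38 − (0.0661/6)(1.249) = +1.366 V.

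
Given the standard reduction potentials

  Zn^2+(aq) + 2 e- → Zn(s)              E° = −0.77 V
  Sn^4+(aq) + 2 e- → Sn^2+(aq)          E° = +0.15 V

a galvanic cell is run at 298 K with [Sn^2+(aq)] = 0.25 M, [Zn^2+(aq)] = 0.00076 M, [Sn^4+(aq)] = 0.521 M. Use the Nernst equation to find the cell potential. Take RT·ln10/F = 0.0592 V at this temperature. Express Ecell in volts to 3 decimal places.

+1.022 V

Since E°(Sn⁴⁺/Sn²⁺) > E°(Zn²⁺/Zn), Sn⁴⁺/Sn²⁺ serves as the cathode.
E°cell = +0.15 − (−0.77) = +0.92 V, with n = 2 electrons transferred.
For the overall reaction Sn^4+(aq) + Zn(s) → Sn^2+(aq) + Zn^2+(aq), Q = ([Sn^2+(aq)]·[Zn^2+(aq)]) / [Sn^4+(aq)] = 0.000365, giving log Q = −3.438.
By the Nernst equation, E = +0.92 − (0.0592/2)·(−3.438) = +1.022 V.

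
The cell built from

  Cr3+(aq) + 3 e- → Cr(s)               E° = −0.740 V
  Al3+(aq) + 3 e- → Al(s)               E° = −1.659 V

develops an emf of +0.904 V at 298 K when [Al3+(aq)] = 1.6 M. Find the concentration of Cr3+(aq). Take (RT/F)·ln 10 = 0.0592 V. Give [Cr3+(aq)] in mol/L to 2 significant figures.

0.28 M

The Cr³⁺/Cr couple has the larger reduction potential, so it is the cathode: E°cell = −0.740 − (−1.659) = +0.919 V and n = 3.
From the Nernst equation, log Q = n(E° − E)/0.0592 = 3·(+0.919 − (+0.904))/0.0592 = 0.760.
Balancing electrons gives Cr3+(aq) + Al(s) → Cr(s) + Al3+(aq); thus Q = [Al3+(aq)] / [Cr3+(aq)].
Substituting the known concentrations and solving, log [Cr3+(aq)] = −0.556 and [Cr3+(aq)] = 0.28 M.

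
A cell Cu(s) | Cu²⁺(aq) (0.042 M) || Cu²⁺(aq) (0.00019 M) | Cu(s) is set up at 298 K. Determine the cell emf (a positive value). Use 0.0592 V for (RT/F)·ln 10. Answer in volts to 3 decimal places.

For a concentration cell E°cell = 0, since both electrodes use the same couple.
The compartment with the higher Cu²⁺(aq) concentration (0.042 M) acts as the cathode; ions are reduced there and produced at the dilute (0.00019 M) anode.
With n = 2, Ecell = −(0.0592/2)·log([dilute]/[conc]) = −(0.0592/2)·log(0.00019/0.042) = +0.069 V.

0.069 V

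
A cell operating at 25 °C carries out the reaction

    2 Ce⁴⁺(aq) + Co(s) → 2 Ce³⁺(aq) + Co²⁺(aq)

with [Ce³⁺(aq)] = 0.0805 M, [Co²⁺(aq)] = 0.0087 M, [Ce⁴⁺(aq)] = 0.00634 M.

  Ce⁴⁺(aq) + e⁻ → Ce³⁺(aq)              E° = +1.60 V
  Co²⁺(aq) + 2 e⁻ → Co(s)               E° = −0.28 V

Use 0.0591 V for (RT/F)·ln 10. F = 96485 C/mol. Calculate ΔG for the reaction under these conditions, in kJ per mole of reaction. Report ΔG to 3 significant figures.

−362 kJ/mol

E°cell = +1.60 − (−0.28) = +1.88 V; the balanced reaction transfers n = 2 electrons.
Q = ([Ce³⁺(aq)]^2·[Co²⁺(aq)]) / [Ce⁴⁺(aq)]^2 = 1.4, so log Q = 0.147 and E = +1.88 − (0.0591/2)(0.147) = +1.8757 V.
ΔG = −nFE = −(2)(96485)(+1.8757) J/mol = −362 kJ/mol.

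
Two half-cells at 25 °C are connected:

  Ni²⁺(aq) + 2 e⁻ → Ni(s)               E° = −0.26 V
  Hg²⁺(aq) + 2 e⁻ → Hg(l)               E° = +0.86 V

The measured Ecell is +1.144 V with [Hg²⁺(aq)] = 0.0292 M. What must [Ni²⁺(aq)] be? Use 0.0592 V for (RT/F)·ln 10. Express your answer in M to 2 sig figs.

0.0045 M

The Hg²⁺/Hg couple has the larger reduction potential, so it is the cathode: E°cell = +0.86 − (−0.26) = +1.12 V and n = 2.
Since E = E° − (0.0592/n)·log Q, log Q = n(E° − E)/0.0592 = −0.811.
Balancing electrons gives Hg²⁺(aq) + Ni(s) → Hg(l) + Ni²⁺(aq); thus Q = [Ni²⁺(aq)] / [Hg²⁺(aq)].
Substituting the known concentrations and solving, log [Ni²⁺(aq)] = −2.346 and [Ni²⁺(aq)] = 0.0045 M.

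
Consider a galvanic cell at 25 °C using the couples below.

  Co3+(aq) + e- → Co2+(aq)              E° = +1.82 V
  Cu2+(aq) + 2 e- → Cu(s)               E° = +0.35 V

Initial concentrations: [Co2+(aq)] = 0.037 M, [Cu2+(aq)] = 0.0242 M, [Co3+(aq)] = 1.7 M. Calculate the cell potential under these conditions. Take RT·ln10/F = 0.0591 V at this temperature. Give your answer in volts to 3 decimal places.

+1.616 V

The Co³⁺/Co²⁺ couple has the more positive E°, so it is the cathode; Cu²⁺/Cu is the anode.
The standard potential is +1.82 − (+0.35) = +1.47 V and the balanced reaction transfers n = 2 electrons.
The balanced reaction is 2 Co3+(aq) + Cu(s) → 2 Co2+(aq) + Cu2+(aq), so Q = ([Co2+(aq)]^2·[Cu2+(aq)]) / [Co3+(aq)]^2 = 1.15×10^−5 and log Q = −4.941.
E = E° − (0.0591/n)·log Q = +1.47 − (0.0591/2)(−4.941) = +1.616 V.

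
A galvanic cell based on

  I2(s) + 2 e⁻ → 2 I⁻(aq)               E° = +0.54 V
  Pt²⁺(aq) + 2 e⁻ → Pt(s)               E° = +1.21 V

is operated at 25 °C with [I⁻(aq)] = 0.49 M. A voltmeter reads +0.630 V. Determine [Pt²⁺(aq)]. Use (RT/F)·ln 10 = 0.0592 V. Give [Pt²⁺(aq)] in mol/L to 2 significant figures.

0.19 M

The Pt²⁺/Pt couple has the larger reduction potential, so it is the cathode: E°cell = +1.21 − (+0.54) = +0.67 V and n = 2.
From the Nernst equation, log Q = n(E° − E)/0.0592 = 2·(+0.67 − (+0.630))/0.0592 = 1.351.
The balanced reaction is Pt²⁺(aq) + 2 I⁻(aq) → Pt(s) + I2(s), so Q = 1 / ([Pt²⁺(aq)]·[I⁻(aq)]^2).
Solving for the unknown gives log [Pt²⁺(aq)] = −0.731, so [Pt²⁺(aq)] ≈ 0.19 M.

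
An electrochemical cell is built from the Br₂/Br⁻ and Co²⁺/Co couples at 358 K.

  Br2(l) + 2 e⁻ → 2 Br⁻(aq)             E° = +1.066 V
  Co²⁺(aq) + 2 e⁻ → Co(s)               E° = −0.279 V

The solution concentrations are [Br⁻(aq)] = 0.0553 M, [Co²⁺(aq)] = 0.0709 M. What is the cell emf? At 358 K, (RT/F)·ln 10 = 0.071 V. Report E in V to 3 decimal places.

Br₂/Br⁻ is reduced (cathode, E° = +1.066 V) and Co²⁺/Co is oxidized (anode).
E°cell = +1.066 − (−0.279) = +1.345 V, with n = 2 electrons transferred.
Balancing gives Br2(l) + Co(s) → 2 Br⁻(aq) + Co²⁺(aq); hence Q = [Br⁻(aq)]^2·[Co²⁺(aq)] = 0.000217 (log Q = −3.664).
Applying E = E° − (RT ln10/nF)·log Q gives +1.345 − (0.071/2)(−3.664) = +1.475 V.

+1.475 V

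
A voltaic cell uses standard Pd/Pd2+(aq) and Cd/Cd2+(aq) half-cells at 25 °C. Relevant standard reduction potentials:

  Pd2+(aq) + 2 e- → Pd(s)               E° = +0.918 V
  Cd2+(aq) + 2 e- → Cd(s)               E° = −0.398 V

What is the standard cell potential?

+1.316 V

Of the two couples in this cell, the one with the more positive reduction potential is reduced at the cathode: here that is Pd²⁺/Pd (+0.918 V); Cd²⁺/Cd (−0.398 V) is the anode.
E°cell = E°(cathode) − E°(anode) = +0.918 − (−0.398) = +1.316 V.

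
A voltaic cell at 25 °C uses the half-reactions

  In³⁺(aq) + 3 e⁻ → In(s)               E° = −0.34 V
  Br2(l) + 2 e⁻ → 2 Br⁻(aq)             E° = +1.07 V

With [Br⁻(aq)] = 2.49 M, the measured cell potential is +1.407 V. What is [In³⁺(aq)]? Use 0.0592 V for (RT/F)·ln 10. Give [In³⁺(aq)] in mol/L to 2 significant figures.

0.092 M

With Br₂/Br⁻ at the cathode and In³⁺/In at the anode, E°cell = +1.07 − (−0.34) = +1.41 V (n = 6).
Rearranging E = E° − (0.0592/n)·log Q gives log Q = 6(+1.41 − (+1.407))/0.0592 = 0.304.
For 3 Br2(l) + 2 In(s) → 6 Br⁻(aq) + 2 In³⁺(aq), the reaction quotient is Q = [Br⁻(aq)]^6·[In³⁺(aq)]^2.
Isolating [In³⁺(aq)] in Q = 10^{0.304} yields log [In³⁺(aq)] = −1.037, i.e. 0.092 M.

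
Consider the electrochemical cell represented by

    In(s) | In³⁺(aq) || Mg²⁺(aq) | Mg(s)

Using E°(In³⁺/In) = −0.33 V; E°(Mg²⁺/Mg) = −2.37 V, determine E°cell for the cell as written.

By convention the left-hand electrode in cell notation is the anode (oxidation) and the right-hand electrode is the cathode (reduction).
E°cell = E°(right) − E°(left) = −2.37 − (−0.33) = −2.04 V.
The negative sign shows that, as written, the cell would require an external voltage to drive the reaction.

−2.04 V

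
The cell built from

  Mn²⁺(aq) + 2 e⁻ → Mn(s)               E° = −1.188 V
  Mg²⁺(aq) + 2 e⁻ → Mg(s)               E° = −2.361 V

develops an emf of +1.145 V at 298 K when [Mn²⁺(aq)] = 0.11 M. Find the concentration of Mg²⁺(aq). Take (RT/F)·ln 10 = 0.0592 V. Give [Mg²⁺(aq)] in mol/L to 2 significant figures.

0.97 M

The Mn²⁺/Mn couple has the larger reduction potential, so it is the cathode: E°cell = −1.188 − (−2.361) = +1.173 V and n = 2.
From the Nernst equation, log Q = n(E° − E)/0.0592 = 2·(+1.173 − (+1.145))/0.0592 = 0.946.
For Mn²⁺(aq) + Mg(s) → Mn(s) + Mg²⁺(aq), the reaction quotient is Q = [Mg²⁺(aq)] / [Mn²⁺(aq)].
Solving for the unknown gives log [Mg²⁺(aq)] = −0.013, so [Mg²⁺(aq)] ≈ 0.97 M.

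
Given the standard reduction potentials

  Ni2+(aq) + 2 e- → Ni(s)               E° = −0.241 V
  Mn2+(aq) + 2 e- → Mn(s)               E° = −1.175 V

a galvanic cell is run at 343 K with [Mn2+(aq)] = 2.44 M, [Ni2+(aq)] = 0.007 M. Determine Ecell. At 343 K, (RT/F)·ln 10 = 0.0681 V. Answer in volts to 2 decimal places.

Ni²⁺/Ni is reduced (cathode, E° = −0.241 V) and Mn²⁺/Mn is oxidized (anode).
E°cell = E°cat − E°an = −0.241 − (−1.175) = +0.934 V; n = 2.
Balancing gives Ni2+(aq) + Mn(s) → Ni(s) + Mn2+(aq); hence Q = [Mn2+(aq)] / [Ni2+(aq)] = 349 (log Q = 2.542).
By the Nernst equation, E = +0.934 − (0.0681/2)·(2.542) = +0.85 V.

+0.85 V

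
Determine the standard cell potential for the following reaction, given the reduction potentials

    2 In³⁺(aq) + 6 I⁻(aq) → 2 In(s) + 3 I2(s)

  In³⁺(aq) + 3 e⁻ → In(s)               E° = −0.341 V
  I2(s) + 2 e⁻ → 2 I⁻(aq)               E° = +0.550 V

−0.891 V

In the reaction as written, In³⁺(aq) is reduced (cathode) and I2(s) is produced by oxidation at the anode.
E°cell = E°(cathode) − E°(anode) = −0.341 − (+0.550) = −0.891 V.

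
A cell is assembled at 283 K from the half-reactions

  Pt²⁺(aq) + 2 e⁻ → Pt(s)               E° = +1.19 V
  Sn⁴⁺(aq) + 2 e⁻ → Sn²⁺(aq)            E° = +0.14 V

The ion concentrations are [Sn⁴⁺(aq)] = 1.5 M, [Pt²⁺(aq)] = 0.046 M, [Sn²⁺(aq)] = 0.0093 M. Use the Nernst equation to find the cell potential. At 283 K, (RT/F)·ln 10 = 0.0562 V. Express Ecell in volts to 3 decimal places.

+0.950 V

Since E°(Pt²⁺/Pt) > E°(Sn⁴⁺/Sn²⁺), Pt²⁺/Pt serves as the cathode.
E°cell = E°cat − E°an = +1.19 − (+0.14) = +1.05 V; n = 2.
For the overall reaction Pt²⁺(aq) + Sn²⁺(aq) → Pt(s) + Sn⁴⁺(aq), Q = [Sn⁴⁺(aq)] / ([Pt²⁺(aq)]·[Sn²⁺(aq)]) = 3.51×10^3, giving log Q = 3.545.
Applying E = E° − (RT ln10/nF)·log Q gives +1.05 − (0.0562/2)(3.545) = +0.950 V.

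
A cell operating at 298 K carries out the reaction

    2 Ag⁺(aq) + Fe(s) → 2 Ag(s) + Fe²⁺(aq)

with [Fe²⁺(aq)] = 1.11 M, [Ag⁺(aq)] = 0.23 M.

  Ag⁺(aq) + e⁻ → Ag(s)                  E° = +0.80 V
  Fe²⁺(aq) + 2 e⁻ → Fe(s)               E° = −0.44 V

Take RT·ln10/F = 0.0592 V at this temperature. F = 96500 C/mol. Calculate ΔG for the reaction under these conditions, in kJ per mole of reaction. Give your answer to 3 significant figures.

E°cell = +0.80 − (−0.44) = +1.24 V; the balanced reaction transfers n = 2 electrons.
Q = [Fe²⁺(aq)] / [Ag⁺(aq)]^2 = 21, so log Q = 1.322 and E = +1.24 − (0.0592/2)(1.322) = +1.2009 V.
Then ΔG = −nFE = −2 × 96500 × +1.2009 J/mol = −232 kJ/mol.

−232 kJ/mol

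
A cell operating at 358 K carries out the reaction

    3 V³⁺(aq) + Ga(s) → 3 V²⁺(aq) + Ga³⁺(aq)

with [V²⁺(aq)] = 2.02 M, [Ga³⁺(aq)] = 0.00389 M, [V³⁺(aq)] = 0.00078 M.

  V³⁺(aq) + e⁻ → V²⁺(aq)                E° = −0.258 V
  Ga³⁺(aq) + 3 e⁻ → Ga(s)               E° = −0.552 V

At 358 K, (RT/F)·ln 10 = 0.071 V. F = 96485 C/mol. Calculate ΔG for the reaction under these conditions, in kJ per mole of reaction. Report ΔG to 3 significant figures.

E°cell = −0.258 − (−0.552) = +0.294 V; the balanced reaction transfers n = 3 electrons.
The reaction quotient is ([V²⁺(aq)]^3·[Ga³⁺(aq)]) / [V³⁺(aq)]^3 = 6.76×10^7; by Nernst, E = +0.294 − (0.071/3)(7.830) = +0.1087 V.
Finally ΔG = −nFE = −(3)(96485 C/mol)(+0.1087 V) = −31.5 kJ/mol.

−31.5 kJ/mol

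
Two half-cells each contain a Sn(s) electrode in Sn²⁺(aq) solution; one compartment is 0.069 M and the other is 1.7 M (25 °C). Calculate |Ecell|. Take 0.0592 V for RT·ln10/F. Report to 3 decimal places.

For a concentration cell E°cell = 0, since both electrodes use the same couple.
The compartment with the higher Sn²⁺(aq) concentration (1.7 M) acts as the cathode; ions are reduced there and produced at the dilute (0.069 M) anode.
With n = 2, Ecell = −(0.0592/2)·log([dilute]/[conc]) = −(0.0592/2)·log(0.069/1.7) = +0.041 V.

0.041 V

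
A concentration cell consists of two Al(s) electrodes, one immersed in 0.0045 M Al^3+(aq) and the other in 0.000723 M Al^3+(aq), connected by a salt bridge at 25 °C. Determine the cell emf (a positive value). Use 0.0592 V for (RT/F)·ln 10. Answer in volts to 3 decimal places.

0.016 V

For a concentration cell E°cell = 0, since both electrodes use the same couple.
The compartment with the higher Al^3+(aq) concentration (0.0045 M) acts as the cathode; ions are reduced there and produced at the dilute (0.000723 M) anode.
With n = 3, Ecell = −(0.0592/3)·log([dilute]/[conc]) = −(0.0592/3)·log(0.000723/0.0045) = +0.016 V.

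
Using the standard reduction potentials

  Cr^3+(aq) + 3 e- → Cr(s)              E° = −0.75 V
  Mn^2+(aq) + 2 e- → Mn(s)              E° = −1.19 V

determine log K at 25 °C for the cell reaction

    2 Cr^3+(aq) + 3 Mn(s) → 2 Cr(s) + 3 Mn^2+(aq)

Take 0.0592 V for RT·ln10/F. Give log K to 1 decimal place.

The Cr³⁺/Cr couple is reduced (cathode); E°cell = −0.75 − (−1.19) = +0.44 V with n = 6.
At equilibrium E = 0, so log K = nE°cell / 0.0592 = (6)(+0.44) / 0.0592 = 44.6.

log K = 44.6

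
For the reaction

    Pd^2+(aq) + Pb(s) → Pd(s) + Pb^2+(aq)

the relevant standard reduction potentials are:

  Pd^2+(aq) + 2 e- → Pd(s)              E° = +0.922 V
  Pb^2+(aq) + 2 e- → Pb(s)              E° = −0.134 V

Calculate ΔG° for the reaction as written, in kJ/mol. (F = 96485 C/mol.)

In the reaction as written Pd^2+(aq) is reduced, so the Pd²⁺/Pd couple is the cathode and Pb²⁺/Pb is the anode.
E°cell = +0.922 − (−0.134) = +1.056 V; balancing electrons gives n = 2.
ΔG° = −nFE°cell = −(2)(96485)(+1.056) J/mol = −204 kJ/mol.

−204 kJ/mol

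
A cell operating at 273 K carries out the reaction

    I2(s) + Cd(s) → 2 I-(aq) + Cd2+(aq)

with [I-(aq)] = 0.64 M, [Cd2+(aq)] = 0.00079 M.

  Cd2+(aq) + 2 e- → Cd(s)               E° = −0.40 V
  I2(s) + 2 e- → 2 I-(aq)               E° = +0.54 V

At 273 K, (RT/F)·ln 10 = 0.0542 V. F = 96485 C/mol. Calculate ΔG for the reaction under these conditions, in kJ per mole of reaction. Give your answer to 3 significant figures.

−200 kJ/mol

E°cell = +0.54 − (−0.40) = +0.94 V; the balanced reaction transfers n = 2 electrons.
Q = [I-(aq)]^2·[Cd2+(aq)] = 0.000324, so log Q = −3.490 and E = +0.94 − (0.0542/2)(−3.490) = +1.0346 V.
Then ΔG = −nFE = −2 × 96485 × +1.0346 J/mol = −200 kJ/mol.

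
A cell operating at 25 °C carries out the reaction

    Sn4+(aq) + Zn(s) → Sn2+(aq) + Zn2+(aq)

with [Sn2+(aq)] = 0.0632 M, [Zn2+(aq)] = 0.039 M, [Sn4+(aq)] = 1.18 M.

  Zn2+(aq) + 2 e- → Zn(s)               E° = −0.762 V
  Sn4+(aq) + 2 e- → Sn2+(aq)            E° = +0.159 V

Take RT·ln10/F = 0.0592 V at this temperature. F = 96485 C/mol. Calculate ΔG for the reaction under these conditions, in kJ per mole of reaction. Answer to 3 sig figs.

−193 kJ/mol

E°cell = +0.159 − (−0.762) = +0.921 V; the balanced reaction transfers n = 2 electrons.
Q = ([Sn2+(aq)]·[Zn2+(aq)]) / [Sn4+(aq)] = 0.00209, so log Q = −2.680 and E = +0.921 − (0.0592/2)(−2.680) = +1.0003 V.
Finally ΔG = −nFE = −(2)(96485 C/mol)(+1.0003 V) = −193 kJ/mol.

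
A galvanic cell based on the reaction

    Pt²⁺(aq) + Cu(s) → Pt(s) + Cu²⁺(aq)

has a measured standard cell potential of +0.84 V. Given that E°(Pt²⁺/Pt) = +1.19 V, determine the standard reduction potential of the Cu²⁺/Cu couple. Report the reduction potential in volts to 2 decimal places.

In the reaction as written the Pt²⁺/Pt couple is reduced (cathode) and Cu²⁺/Cu is oxidized (anode), so E°cell = E°(Pt²⁺/Pt) − E°(Cu²⁺/Cu).
E°(Cu²⁺/Cu) = E°(cathode) − E°cell = +1.19 − (+0.84) = +0.35 V.

+0.35 V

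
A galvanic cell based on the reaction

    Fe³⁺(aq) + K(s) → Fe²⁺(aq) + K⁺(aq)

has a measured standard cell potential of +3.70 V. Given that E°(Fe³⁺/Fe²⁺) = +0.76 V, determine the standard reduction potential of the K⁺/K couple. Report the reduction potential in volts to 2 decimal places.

In the reaction as written the Fe³⁺/Fe²⁺ couple is reduced (cathode) and K⁺/K is oxidized (anode), so E°cell = E°(Fe³⁺/Fe²⁺) − E°(K⁺/K).
E°(K⁺/K) = E°(cathode) − E°cell = +0.76 − (+3.70) = −2.94 V.

−2.94 V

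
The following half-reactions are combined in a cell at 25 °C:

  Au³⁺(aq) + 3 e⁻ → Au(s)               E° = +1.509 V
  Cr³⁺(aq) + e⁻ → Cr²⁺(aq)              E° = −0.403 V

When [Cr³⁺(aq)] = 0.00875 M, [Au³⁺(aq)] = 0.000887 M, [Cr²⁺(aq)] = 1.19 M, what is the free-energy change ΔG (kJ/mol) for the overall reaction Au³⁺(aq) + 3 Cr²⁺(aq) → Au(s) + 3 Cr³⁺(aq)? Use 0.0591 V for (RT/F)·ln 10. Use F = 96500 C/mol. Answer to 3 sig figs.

−573 kJ/mol

E°cell = +1.509 − (−0.403) = +1.912 V; the balanced reaction transfers n = 3 electrons.
Here Q = [Cr³⁺(aq)]^3 / ([Au³⁺(aq)]·[Cr²⁺(aq)]^3) = 0.000448 (log Q = −3.349), giving E = +1.912 − (0.0591/3)·(−3.349) = +1.9780 V.
Then ΔG = −nFE = −3 × 96500 × +1.9780 J/mol = −573 kJ/mol.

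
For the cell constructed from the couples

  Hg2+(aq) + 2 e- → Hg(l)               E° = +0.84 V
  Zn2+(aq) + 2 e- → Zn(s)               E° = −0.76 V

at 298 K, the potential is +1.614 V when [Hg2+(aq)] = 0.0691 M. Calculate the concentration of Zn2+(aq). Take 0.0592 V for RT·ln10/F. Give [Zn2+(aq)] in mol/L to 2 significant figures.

0.023 M

Hg²⁺/Hg is the cathode (higher E°); E°cell = +0.84 − (−0.76) = +1.60 V with n = 2.
From the Nernst equation, log Q = n(E° − E)/0.0592 = 2·(+1.60 − (+1.614))/0.0592 = −0.473.
For Hg2+(aq) + Zn(s) → Hg(l) + Zn2+(aq), the reaction quotient is Q = [Zn2+(aq)] / [Hg2+(aq)].
Substituting the known concentrations and solving, log [Zn2+(aq)] = −1.634 and [Zn2+(aq)] = 0.023 M.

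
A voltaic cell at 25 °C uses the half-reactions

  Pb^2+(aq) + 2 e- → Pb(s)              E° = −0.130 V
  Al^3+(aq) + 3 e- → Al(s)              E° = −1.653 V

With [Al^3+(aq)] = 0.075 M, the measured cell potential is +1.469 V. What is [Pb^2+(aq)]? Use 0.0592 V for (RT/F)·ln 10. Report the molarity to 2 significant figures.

0.0027 M

With Pb²⁺/Pb at the cathode and Al³⁺/Al at the anode, E°cell = −0.130 − (−1.653) = +1.523 V (n = 6).
Since E = E° − (0.0592/n)·log Q, log Q = n(E° − E)/0.0592 = 5.473.
For 3 Pb^2+(aq) + 2 Al(s) → 3 Pb(s) + 2 Al^3+(aq), the reaction quotient is Q = [Al^3+(aq)]^2 / [Pb^2+(aq)]^3.
Isolating [Pb^2+(aq)] in Q = 10^{5.473} yields log [Pb^2+(aq)] = −2.574, i.e. 0.0027 M.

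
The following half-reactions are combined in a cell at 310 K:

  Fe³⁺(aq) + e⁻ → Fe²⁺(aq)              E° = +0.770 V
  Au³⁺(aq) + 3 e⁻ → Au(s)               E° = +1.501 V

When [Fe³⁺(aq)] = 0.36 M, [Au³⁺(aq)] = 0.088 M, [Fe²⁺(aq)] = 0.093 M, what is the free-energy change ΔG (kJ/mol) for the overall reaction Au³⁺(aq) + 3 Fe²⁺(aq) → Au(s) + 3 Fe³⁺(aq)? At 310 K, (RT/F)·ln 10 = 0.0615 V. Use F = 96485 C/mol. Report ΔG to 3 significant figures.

−195 kJ/mol

The standard cell potential is +1.501 − (+0.770) = +0.731 V, with n = 3 electrons in the balanced equation.
The reaction quotient is [Fe³⁺(aq)]^3 / ([Au³⁺(aq)]·[Fe²⁺(aq)]^3) = 659; by Nernst, E = +0.731 − (0.0615/3)(2.819) = +0.6732 V.
Finally ΔG = −nFE = −(3)(96485 C/mol)(+0.6732 V) = −195 kJ/mol.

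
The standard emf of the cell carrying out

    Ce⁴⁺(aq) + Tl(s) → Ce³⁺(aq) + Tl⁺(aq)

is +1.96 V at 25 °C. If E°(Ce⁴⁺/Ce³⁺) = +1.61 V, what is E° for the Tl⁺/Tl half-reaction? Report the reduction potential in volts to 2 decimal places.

In the reaction as written the Ce⁴⁺/Ce³⁺ couple is reduced (cathode) and Tl⁺/Tl is oxidized (anode), so E°cell = E°(Ce⁴⁺/Ce³⁺) − E°(Tl⁺/Tl).
E°(Tl⁺/Tl) = E°(cathode) − E°cell = +1.61 − (+1.96) = −0.35 V.

−0.35 V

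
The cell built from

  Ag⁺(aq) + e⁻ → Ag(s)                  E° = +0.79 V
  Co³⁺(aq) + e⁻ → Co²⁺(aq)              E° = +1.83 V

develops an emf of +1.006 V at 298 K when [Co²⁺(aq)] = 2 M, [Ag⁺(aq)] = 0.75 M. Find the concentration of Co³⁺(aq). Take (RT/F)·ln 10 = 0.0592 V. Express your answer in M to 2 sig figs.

With Co³⁺/Co²⁺ at the cathode and Ag⁺/Ag at the anode, E°cell = +1.83 − (+0.79) = +1.04 V (n = 1).
Since E = E° − (0.0592/n)·log Q, log Q = n(E° − E)/0.0592 = 0.574.
For Co³⁺(aq) + Ag(s) → Co²⁺(aq) + Ag⁺(aq), the reaction quotient is Q = ([Co²⁺(aq)]·[Ag⁺(aq)]) / [Co³⁺(aq)].
Substituting the known concentrations and solving, log [Co³⁺(aq)] = −0.398 and [Co³⁺(aq)] = 0.40 M.

0.40 M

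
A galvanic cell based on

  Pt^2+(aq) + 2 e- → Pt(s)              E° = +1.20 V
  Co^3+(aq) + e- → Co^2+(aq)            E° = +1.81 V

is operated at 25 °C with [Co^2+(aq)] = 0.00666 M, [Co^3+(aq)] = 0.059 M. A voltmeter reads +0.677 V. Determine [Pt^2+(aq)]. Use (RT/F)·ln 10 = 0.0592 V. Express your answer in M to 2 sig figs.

Co³⁺/Co²⁺ is the cathode (higher E°); E°cell = +1.81 − (+1.20) = +0.61 V with n = 2.
Since E = E° − (0.0592/n)·log Q, log Q = n(E° − E)/0.0592 = −2.264.
Balancing electrons gives 2 Co^3+(aq) + Pt(s) → 2 Co^2+(aq) + Pt^2+(aq); thus Q = ([Co^2+(aq)]^2·[Pt^2+(aq)]) / [Co^3+(aq)]^2.
Substituting the known concentrations and solving, log [Pt^2+(aq)] = −0.369 and [Pt^2+(aq)] = 0.43 M.

0.43 M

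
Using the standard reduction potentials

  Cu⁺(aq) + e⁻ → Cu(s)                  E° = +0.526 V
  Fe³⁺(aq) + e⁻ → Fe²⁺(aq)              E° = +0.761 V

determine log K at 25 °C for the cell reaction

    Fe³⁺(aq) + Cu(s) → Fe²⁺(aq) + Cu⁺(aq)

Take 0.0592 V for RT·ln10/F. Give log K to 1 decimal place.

The Fe³⁺/Fe²⁺ couple is reduced (cathode); E°cell = +0.761 − (+0.526) = +0.235 V with n = 1.
At equilibrium E = 0, so log K = nE°cell / 0.0592 = (1)(+0.235) / 0.0592 = 4.0.

log K = 4.0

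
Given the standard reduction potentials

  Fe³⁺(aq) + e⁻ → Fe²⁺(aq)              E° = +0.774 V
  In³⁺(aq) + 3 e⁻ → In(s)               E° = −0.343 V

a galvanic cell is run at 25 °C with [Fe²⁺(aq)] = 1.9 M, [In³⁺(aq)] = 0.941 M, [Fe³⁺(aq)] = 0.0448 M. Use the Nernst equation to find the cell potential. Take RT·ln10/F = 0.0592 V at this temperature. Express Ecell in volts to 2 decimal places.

The Fe³⁺/Fe²⁺ couple has the more positive E°, so it is the cathode; In³⁺/In is the anode.
E°cell = +0.774 − (−0.343) = +1.117 V, with n = 3 electrons transferred.
The balanced reaction is 3 Fe³⁺(aq) + In(s) → 3 Fe²⁺(aq) + In³⁺(aq), so Q = ([Fe²⁺(aq)]^3·[In³⁺(aq)]) / [Fe³⁺(aq)]^3 = 7.18×10^4 and log Q = 4.856.
By the Nernst equation, E = +1.117 − (0.0592/3)·(4.856) = +1.02 V.

+1.02 V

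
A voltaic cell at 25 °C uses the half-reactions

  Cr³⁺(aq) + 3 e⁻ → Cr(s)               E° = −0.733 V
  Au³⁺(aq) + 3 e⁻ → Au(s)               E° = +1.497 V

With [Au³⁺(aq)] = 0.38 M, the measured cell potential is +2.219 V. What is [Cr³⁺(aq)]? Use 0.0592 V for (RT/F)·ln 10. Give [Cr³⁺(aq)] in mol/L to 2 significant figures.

The Au³⁺/Au couple has the larger reduction potential, so it is the cathode: E°cell = +1.497 − (−0.733) = +2.230 V and n = 3.
Rearranging E = E° − (0.0592/n)·log Q gives log Q = 3(+2.230 − (+2.219))/0.0592 = 0.557.
Balancing electrons gives Au³⁺(aq) + Cr(s) → Au(s) + Cr³⁺(aq); thus Q = [Cr³⁺(aq)] / [Au³⁺(aq)].
Substituting the known concentrations and solving, log [Cr³⁺(aq)] = 0.137 and [Cr³⁺(aq)] = 1.4 M.

1.4 M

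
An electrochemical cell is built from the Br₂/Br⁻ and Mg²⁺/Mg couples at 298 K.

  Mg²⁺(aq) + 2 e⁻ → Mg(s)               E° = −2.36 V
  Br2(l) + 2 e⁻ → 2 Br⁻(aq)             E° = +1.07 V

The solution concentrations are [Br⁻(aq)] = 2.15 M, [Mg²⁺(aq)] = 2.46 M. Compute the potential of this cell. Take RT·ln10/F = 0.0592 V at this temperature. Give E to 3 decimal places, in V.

+3.399 V

Since E°(Br₂/Br⁻) > E°(Mg²⁺/Mg), Br₂/Br⁻ serves as the cathode.
The standard potential is +1.07 − (−2.36) = +3.43 V and the balanced reaction transfers n = 2 electrons.
The balanced reaction is Br2(l) + Mg(s) → 2 Br⁻(aq) + Mg²⁺(aq), so Q = [Br⁻(aq)]^2·[Mg²⁺(aq)] = 11.4 and log Q = 1.056.
By the Nernst equation, E = +3.43 − (0.0592/2)·(1.056) = +3.399 V.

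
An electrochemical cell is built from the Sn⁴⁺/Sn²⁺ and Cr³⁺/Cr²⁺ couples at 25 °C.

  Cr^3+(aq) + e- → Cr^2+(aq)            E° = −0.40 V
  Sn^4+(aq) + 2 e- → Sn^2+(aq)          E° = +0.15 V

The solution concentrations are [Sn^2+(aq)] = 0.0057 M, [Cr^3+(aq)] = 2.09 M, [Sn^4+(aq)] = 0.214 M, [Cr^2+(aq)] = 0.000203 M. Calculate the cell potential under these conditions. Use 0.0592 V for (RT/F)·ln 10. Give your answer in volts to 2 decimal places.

Sn⁴⁺/Sn²⁺ is reduced (cathode, E° = +0.15 V) and Cr³⁺/Cr²⁺ is oxidized (anode).
The standard potential is +0.15 − (−0.40) = +0.55 V and the balanced reaction transfers n = 2 electrons.
Balancing gives Sn^4+(aq) + 2 Cr^2+(aq) → Sn^2+(aq) + 2 Cr^3+(aq); hence Q = ([Sn^2+(aq)]·[Cr^3+(aq)]^2) / ([Sn^4+(aq)]·[Cr^2+(aq)]^2) = 2.82×10^6 (log Q = 6.451).
By the Nernst equation, E = +0.55 − (0.0592/2)·(6.451) = +0.36 V.

+0.36 V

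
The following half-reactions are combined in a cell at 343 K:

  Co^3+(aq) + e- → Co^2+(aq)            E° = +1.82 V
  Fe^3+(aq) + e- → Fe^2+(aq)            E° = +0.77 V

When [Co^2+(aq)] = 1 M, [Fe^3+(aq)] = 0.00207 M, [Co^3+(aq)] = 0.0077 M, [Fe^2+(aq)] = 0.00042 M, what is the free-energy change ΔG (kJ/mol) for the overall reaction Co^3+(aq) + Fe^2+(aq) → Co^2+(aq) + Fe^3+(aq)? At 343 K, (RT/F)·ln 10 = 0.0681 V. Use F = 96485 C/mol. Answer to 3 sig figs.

−82.9 kJ/mol

E°cell = +1.82 − (+0.77) = +1.05 V; the balanced reaction transfers n = 1 electron.
Here Q = ([Co^2+(aq)]·[Fe^3+(aq)]) / ([Co^3+(aq)]·[Fe^2+(aq)]) = 640 (log Q = 2.806), giving E = +1.05 − (0.0681/1)·(2.806) = +0.8589 V.
Finally ΔG = −nFE = −(1)(96485 C/mol)(+0.8589 V) = −82.9 kJ/mol.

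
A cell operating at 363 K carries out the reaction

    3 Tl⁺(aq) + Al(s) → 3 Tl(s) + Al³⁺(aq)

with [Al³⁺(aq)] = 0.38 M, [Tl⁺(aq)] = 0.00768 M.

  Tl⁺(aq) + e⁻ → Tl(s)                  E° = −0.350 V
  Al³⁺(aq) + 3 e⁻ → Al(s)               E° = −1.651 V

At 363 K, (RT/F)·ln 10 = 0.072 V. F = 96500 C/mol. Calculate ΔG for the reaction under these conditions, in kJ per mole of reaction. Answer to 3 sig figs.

With Tl⁺/Tl reduced at the cathode, E°cell = −0.350 − (−1.651) = +1.301 V and n = 3.
Q = [Al³⁺(aq)] / [Tl⁺(aq)]^3 = 8.39×10^5, so log Q = 5.924 and E = +1.301 − (0.072/3)(5.924) = +1.1588 V.
Finally ΔG = −nFE = −(3)(96500 C/mol)(+1.1588 V) = −335 kJ/mol.

−335 kJ/mol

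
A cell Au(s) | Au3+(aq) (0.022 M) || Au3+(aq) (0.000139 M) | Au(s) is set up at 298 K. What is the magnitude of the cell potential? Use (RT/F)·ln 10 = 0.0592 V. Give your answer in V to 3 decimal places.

0.043 V

For a concentration cell E°cell = 0, since both electrodes use the same couple.
The compartment with the higher Au3+(aq) concentration (0.022 M) acts as the cathode; ions are reduced there and produced at the dilute (0.000139 M) anode.
With n = 3, Ecell = −(0.0592/3)·log([dilute]/[conc]) = −(0.0592/3)·log(0.000139/0.022) = +0.043 V.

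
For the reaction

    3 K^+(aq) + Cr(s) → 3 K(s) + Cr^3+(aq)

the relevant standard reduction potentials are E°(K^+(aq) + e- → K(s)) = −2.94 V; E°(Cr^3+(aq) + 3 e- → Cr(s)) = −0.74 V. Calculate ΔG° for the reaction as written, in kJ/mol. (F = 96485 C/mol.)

+637 kJ/mol

In the reaction as written K^+(aq) is reduced, so the K⁺/K couple is the cathode and Cr³⁺/Cr is the anode.
E°cell = −2.94 − (−0.74) = −2.20 V; balancing electrons gives n = 3.
ΔG° = −nFE°cell = −(3)(96485)(−2.20) J/mol = +637 kJ/mol.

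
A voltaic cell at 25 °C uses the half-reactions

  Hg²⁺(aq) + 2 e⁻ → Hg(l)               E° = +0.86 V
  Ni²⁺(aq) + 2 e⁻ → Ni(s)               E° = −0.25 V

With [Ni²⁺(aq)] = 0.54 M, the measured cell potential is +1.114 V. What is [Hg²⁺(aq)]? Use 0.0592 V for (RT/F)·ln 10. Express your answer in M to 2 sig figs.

The Hg²⁺/Hg couple has the larger reduction potential, so it is the cathode: E°cell = +0.86 − (−0.25) = +1.11 V and n = 2.
Since E = E° − (0.0592/n)·log Q, log Q = n(E° − E)/0.0592 = −0.135.
The balanced reaction is Hg²⁺(aq) + Ni(s) → Hg(l) + Ni²⁺(aq), so Q = [Ni²⁺(aq)] / [Hg²⁺(aq)].
Isolating [Hg²⁺(aq)] in Q = 10^{−0.135} yields log [Hg²⁺(aq)] = −0.133, i.e. 0.74 M.

0.74 M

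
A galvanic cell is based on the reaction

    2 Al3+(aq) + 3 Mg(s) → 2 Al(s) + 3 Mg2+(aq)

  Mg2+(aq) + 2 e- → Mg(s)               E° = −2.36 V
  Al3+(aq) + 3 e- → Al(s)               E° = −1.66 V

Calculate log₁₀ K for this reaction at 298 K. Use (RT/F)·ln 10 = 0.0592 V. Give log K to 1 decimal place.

The Al³⁺/Al couple is reduced (cathode); E°cell = −1.66 − (−2.36) = +0.70 V with n = 6.
At equilibrium E = 0, so log K = nE°cell / 0.0592 = (6)(+0.70) / 0.0592 = 70.9.

log K = 70.9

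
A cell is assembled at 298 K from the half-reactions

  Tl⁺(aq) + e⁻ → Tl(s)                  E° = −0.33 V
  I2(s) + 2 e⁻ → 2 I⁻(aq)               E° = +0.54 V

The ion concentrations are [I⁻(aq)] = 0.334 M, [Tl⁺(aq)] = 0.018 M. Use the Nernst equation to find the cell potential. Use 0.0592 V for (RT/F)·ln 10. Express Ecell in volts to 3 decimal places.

Since E°(I₂/I⁻) > E°(Tl⁺/Tl), I₂/I⁻ serves as the cathode.
The standard potential is +0.54 − (−0.33) = +0.87 V and the balanced reaction transfers n = 2 electrons.
The balanced reaction is I2(s) + 2 Tl(s) → 2 I⁻(aq) + 2 Tl⁺(aq), so Q = [I⁻(aq)]^2·[Tl⁺(aq)]^2 = 3.61×10^−5 and log Q = −4.442.
By the Nernst equation, E = +0.87 − (0.0592/2)·(−4.442) = +1.001 V.

+1.001 V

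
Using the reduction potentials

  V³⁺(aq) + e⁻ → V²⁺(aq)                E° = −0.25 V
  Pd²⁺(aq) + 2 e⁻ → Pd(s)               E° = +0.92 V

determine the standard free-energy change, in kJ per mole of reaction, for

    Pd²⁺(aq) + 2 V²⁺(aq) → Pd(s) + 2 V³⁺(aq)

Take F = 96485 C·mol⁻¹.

In the reaction as written Pd²⁺(aq) is reduced, so the Pd²⁺/Pd couple is the cathode and V³⁺/V²⁺ is the anode.
E°cell = +0.92 − (−0.25) = +1.17 V; balancing electrons gives n = 2.
ΔG° = −nFE°cell = −(2)(96485)(+1.17) J/mol = −226 kJ/mol.

−226 kJ/mol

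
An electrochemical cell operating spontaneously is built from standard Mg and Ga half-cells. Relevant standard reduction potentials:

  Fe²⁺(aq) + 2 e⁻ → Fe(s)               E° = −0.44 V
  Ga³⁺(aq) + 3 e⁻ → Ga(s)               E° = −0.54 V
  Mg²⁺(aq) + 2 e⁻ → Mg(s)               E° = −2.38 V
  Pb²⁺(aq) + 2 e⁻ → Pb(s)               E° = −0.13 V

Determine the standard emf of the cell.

Of the two couples in this cell, the one with the more positive reduction potential is reduced at the cathode: here that is Ga³⁺/Ga (−0.54 V); Mg²⁺/Mg (−2.38 V) is the anode.
E°cell = E°(cathode) − E°(anode) = −0.54 − (−2.38) = +1.84 V.

+1.84 V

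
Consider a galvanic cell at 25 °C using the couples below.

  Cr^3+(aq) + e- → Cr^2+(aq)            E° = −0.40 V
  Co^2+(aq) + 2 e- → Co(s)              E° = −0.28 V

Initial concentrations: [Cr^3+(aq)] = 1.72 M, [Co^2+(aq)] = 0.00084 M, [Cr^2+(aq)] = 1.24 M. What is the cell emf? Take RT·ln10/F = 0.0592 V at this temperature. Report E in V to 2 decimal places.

+0.02 V

Since E°(Co²⁺/Co) > E°(Cr³⁺/Cr²⁺), Co²⁺/Co serves as the cathode.
E°cell = −0.28 − (−0.40) = +0.12 V, with n = 2 electrons transferred.
For the overall reaction Co^2+(aq) + 2 Cr^2+(aq) → Co(s) + 2 Cr^3+(aq), Q = [Cr^3+(aq)]^2 / ([Co^2+(aq)]·[Cr^2+(aq)]^2) = 2.29×10^3, giving log Q = 3.360.
E = E° − (0.0592/n)·log Q = +0.12 − (0.0592/2)(3.360) = +0.02 V.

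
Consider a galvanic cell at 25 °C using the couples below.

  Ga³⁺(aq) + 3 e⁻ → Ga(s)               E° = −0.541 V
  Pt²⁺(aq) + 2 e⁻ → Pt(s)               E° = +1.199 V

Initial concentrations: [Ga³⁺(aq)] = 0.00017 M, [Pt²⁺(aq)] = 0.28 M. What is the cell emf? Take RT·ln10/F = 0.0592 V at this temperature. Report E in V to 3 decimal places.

+1.798 V

Pt²⁺/Pt is reduced (cathode, E° = +1.199 V) and Ga³⁺/Ga is oxidized (anode).
The standard potential is +1.199 − (−0.541) = +1.740 V and the balanced reaction transfers n = 6 electrons.
For the overall reaction 3 Pt²⁺(aq) + 2 Ga(s) → 3 Pt(s) + 2 Ga³⁺(aq), Q = [Ga³⁺(aq)]^2 / [Pt²⁺(aq)]^3 = 1.32×10^−6, giving log Q = −5.881.
E = E° − (0.0592/n)·log Q = +1.740 − (0.0592/6)(−5.881) = +1.798 V.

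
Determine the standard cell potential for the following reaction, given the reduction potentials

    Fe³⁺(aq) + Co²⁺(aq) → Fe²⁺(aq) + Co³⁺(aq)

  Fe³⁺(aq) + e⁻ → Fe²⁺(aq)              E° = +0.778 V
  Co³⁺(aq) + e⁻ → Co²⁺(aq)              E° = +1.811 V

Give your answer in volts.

−1.033 V

Fe³⁺(aq) gains electrons, so the Fe³⁺/Fe²⁺ couple is the cathode; the Co³⁺/Co²⁺ couple is the anode.
E°cell = E°(cathode) − E°(anode) = +0.778 − (+1.811) = −1.033 V.
The negative E°cell means the reaction is non-spontaneous in the direction written.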